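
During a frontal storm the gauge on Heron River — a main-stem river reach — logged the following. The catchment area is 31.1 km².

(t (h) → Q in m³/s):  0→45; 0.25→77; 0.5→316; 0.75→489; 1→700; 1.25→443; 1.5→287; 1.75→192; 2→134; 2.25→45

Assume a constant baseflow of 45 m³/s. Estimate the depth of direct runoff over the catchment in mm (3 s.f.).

Direct runoff: 0.0, 32.0, 271.0, 444.0, 655.0, 398.0, 242.0, 147.0, 89.0, 0.0 m³/s; ΣQ_DR = 2278 m³/s.
V = ΣQ_DR · Δt = 2278 × 900 s = 2.050 × 10^6 m³.
Over A = 31.1 km², depth = V / A = 65.9 mm.

d ≈ 65.9 mm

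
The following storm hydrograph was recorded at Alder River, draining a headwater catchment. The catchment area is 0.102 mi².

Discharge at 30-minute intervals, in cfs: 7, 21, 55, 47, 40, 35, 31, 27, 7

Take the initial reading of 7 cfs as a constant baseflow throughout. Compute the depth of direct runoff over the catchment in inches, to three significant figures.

Direct runoff: 0.0, 14.0, 48.0, 40.0, 33.0, 28.0, 24.0, 20.0, 0.0 cfs; ΣQ_DR = 207.0 cfs.
V = ΣQ_DR · Δt = 207.0 × 1800 s = 3.726 × 10^5 ft³.
Over A = 0.102 mi², depth = V / A = 1.57 in.

d ≈ 1.57 in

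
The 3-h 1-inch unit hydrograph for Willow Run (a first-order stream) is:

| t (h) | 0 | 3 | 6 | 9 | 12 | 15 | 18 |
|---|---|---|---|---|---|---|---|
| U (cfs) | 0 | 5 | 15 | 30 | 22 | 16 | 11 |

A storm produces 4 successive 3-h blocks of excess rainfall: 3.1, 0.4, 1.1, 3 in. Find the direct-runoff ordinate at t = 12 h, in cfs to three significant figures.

Q ≈ 112 cfs

By discrete convolution, Q_j = Σ (P_i / 1 in) · U_{j−i}.
At t = 12 h (j=4): Q = (3.1/1)·22 + (0.4/1)·30 + (1.1/1)·15 + (3/1)·5 = 112 cfs.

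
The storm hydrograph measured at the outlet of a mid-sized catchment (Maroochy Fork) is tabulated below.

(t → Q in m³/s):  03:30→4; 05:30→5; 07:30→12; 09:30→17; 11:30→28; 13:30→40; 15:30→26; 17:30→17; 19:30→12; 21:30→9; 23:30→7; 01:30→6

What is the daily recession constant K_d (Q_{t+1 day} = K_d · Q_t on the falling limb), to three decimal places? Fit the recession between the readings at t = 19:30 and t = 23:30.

Between t = 19:30 and t = 23:30 the flow falls from 12 to 7 m³/s over 2×2 h = 4 h.
Per-interval ratio K = (7/12)^(1/2) = 0.7638; K_d = K^(24/2) = 0.039.

K_d ≈ 0.039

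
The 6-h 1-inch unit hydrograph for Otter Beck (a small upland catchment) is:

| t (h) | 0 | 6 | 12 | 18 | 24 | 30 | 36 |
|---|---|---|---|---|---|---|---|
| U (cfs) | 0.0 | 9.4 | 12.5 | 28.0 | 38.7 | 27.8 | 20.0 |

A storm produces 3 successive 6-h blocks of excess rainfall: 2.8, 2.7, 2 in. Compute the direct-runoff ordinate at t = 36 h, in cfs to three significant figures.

By discrete convolution, Q_j = Σ (P_i / 1 in) · U_{j−i}.
At t = 36 h (j=6): Q = (2.8/1)·20.0 + (2.7/1)·27.8 + (2/1)·38.7 = 208 cfs.

Q ≈ 208 cfs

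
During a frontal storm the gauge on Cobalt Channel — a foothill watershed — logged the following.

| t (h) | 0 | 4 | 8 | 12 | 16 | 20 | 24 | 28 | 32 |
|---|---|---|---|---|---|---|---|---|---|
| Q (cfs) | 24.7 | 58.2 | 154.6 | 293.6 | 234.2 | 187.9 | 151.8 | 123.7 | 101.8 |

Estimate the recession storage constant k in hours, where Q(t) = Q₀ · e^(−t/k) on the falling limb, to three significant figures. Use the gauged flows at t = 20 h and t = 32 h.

On the falling limb, Q drops from 187.9 to 101.8 cfs between t = 20 h and t = 32 h (Δt = 12 h).
k = −Δt / ln(Q₂/Q₁) = −12 / ln(101.8/187.9) = 19.6 h.

k ≈ 19.6 h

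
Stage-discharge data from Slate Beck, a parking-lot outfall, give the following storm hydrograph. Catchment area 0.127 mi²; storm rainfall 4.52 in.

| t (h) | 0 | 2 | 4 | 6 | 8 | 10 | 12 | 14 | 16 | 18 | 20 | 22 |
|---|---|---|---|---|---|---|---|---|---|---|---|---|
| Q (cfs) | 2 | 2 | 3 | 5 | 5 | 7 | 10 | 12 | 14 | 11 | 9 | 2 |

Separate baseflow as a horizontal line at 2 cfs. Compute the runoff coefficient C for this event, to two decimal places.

ΣQ_DR = 58.00 cfs; V = ΣQ_DR·Δt = 4.176 × 10^5 ft³.
Runoff depth d = V / A = 1.415 in.
C = d / P = 1.415 / 4.52 = 0.31.

C ≈ 0.31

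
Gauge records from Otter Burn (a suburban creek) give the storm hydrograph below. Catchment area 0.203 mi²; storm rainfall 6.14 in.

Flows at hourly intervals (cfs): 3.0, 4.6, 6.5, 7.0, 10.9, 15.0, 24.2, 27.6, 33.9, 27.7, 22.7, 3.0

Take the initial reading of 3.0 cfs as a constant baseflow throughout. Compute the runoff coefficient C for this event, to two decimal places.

ΣQ_DR = 150.1 cfs; V = ΣQ_DR·Δt = 5.404 × 10^5 ft³.
Runoff depth d = V / A = 1.146 in.
C = d / P = 1.146 / 6.14 = 0.19.

C ≈ 0.19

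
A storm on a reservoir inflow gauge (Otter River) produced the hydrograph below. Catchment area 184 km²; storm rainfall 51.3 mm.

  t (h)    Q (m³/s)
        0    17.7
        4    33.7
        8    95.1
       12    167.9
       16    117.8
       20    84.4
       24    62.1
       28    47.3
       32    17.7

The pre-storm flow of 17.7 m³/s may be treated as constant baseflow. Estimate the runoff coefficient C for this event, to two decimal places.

ΣQ_DR = 484.4 m³/s; V = ΣQ_DR·Δt = 6.975 × 10^6 m³.
Runoff depth d = V / A = 37.91 mm.
C = d / P = 37.91 / 51.3 = 0.74.

C ≈ 0.74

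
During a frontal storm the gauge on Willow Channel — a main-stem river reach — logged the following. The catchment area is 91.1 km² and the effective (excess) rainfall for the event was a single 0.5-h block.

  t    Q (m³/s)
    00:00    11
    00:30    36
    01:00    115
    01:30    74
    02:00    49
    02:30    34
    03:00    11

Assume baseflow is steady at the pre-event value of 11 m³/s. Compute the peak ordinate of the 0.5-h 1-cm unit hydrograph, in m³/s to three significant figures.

Direct runoff: 0.0, 25.0, 104.0, 63.0, 38.0, 23.0, 0.0 m³/s; ΣQ_DR = 253.0 m³/s, peak = 104.0 m³/s.
Runoff depth d = ΣQ_DR·Δt / A = 253.0 × 1800 / (91.1 km²) = 4.999 mm.
The 1-cm UH is the DRH scaled by (10 mm)/d, so U_p = 104.0 × 10/4.999 = 208 m³/s.

U_p ≈ 208 m³/s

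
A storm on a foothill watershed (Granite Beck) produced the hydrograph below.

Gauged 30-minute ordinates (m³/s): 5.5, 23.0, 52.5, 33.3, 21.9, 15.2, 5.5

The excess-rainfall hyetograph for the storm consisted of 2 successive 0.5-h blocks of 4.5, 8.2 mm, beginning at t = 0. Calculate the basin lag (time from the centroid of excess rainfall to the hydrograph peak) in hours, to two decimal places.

Centroid of excess rainfall: t_c = Σ P_i·t̄_i / ΣP_i = 0.5728 h (block centres at 0.25, 0.75 h).
Hydrograph peak occurs at t = 1 h, so basin lag t_L = 1 − 0.5728 = 0.43 h.

t_L ≈ 0.43 h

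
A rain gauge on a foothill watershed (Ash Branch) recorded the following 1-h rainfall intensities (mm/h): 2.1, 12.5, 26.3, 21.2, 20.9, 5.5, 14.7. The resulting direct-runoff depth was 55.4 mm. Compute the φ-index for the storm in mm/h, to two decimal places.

φ ≈ 8.04 mm/h

Only the 5 blocks with intensity above φ contribute runoff: 12.5, 26.3, 21.2, 20.9, 14.7 mm/h.
Σ(I−φ)·Δt = d  ⇒  (12.5+26.3+21.2+20.9+14.7 − 5φ)·1 = 55.4
φ = (95.60 − 55.4/1) / 5 = 8.04 mm/h.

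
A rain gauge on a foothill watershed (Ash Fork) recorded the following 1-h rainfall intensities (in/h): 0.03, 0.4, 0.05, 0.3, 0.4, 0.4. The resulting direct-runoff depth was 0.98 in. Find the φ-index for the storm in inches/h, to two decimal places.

φ ≈ 0.13 in/h

Only the 4 blocks with intensity above φ contribute runoff: 0.4, 0.3, 0.4, 0.4 in/h.
Σ(I−φ)·Δt = d  ⇒  (0.4+0.3+0.4+0.4 − 4φ)·1 = 0.98
φ = (1.500 − 0.98/1) / 4 = 0.13 in/h.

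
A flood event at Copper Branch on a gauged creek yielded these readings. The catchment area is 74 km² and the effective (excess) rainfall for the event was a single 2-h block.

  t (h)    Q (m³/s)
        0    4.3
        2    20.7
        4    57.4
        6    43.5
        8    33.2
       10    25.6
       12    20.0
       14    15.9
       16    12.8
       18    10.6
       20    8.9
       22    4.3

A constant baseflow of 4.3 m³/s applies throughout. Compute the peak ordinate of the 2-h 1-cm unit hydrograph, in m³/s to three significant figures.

Direct runoff: 0.0, 16.4, 53.1, 39.2, 28.9, 21.3, 15.7, 11.6, 8.5, 6.3, 4.6, 0.0 m³/s; ΣQ_DR = 205.6 m³/s, peak = 53.1 m³/s.
Runoff depth d = ΣQ_DR·Δt / A = 205.6 × 7200 / (74 km²) = 20.00 mm.
The 1-cm UH is the DRH scaled by (10 mm)/d, so U_p = 53.1 × 10/20.00 = 26.5 m³/s.

U_p ≈ 26.5 m³/s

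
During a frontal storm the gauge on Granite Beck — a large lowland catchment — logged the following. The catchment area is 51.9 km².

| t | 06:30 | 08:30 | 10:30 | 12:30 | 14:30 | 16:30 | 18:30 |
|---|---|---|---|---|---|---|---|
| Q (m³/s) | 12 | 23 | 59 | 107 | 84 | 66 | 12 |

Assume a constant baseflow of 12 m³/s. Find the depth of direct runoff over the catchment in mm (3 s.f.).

Direct runoff: 0.0, 11.0, 47.0, 95.0, 72.0, 54.0, 0.0 m³/s; ΣQ_DR = 279.0 m³/s.
V = ΣQ_DR · Δt = 279.0 × 7200 s = 2.009 × 10^6 m³.
Over A = 51.9 km², depth = V / A = 38.7 mm.

d ≈ 38.7 mm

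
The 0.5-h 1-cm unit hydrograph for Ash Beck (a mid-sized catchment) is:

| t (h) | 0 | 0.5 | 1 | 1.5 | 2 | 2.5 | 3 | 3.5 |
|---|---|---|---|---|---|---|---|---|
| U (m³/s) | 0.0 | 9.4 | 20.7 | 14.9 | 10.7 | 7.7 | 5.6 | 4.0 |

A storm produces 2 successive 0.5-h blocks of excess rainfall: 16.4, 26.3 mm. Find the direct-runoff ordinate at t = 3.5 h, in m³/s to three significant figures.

Q ≈ 21.3 m³/s

By discrete convolution, Q_j = Σ (P_i / 10 mm) · U_{j−i}.
At t = 3.5 h (j=7): Q = (16.4/10)·4.0 + (26.3/10)·5.6 = 21.3 m³/s.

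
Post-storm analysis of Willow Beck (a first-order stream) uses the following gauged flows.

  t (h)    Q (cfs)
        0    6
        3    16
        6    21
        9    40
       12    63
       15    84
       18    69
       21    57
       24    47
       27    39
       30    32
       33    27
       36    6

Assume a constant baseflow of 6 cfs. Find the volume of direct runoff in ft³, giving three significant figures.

V ≈ 4.63 × 10^6 ft³

Direct-runoff ordinates (Q − Q_b): 0.0, 10.0, 15.0, 34.0, 57.0, 78.0, 63.0, 51.0, 41.0, 33.0, 26.0, 21.0, 0.0 cfs.
ΣQ_DR = 429.0 cfs.
With Δt = 3 h = 10800 s, V = ΣQ_DR · Δt = 429.0 × 10800 = 4.63 × 10^6 ft³.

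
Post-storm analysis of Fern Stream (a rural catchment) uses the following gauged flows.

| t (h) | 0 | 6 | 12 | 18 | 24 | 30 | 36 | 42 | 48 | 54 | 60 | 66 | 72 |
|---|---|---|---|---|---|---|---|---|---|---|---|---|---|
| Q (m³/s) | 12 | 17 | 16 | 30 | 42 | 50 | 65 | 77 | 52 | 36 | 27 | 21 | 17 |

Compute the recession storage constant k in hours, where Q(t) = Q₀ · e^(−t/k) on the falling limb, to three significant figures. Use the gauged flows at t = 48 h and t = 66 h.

On the falling limb, Q drops from 52 to 21 m³/s between t = 48 h and t = 66 h (Δt = 18 h).
k = −Δt / ln(Q₂/Q₁) = −18 / ln(21/52) = 19.9 h.

k ≈ 19.9 h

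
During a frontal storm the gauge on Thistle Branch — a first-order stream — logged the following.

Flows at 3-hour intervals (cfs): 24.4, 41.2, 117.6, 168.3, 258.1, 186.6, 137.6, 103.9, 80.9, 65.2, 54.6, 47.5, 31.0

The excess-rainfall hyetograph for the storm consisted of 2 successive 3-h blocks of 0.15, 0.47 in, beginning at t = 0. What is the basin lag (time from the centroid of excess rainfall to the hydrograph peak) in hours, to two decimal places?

t_L ≈ 8.23 h

Centroid of excess rainfall: t_c = Σ P_i·t̄_i / ΣP_i = 3.7742 h (block centres at 1.5, 4.5 h).
Hydrograph peak occurs at t = 12 h, so basin lag t_L = 12 − 3.7742 = 8.23 h.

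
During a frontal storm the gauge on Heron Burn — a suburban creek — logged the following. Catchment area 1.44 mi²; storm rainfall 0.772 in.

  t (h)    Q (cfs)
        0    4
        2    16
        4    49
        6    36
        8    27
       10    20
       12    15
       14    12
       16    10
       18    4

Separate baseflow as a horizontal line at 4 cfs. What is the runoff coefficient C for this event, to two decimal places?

C ≈ 0.43

ΣQ_DR = 153.0 cfs; V = ΣQ_DR·Δt = 1.102 × 10^6 ft³.
Runoff depth d = V / A = 0.3293 in.
C = d / P = 0.3293 / 0.772 = 0.43.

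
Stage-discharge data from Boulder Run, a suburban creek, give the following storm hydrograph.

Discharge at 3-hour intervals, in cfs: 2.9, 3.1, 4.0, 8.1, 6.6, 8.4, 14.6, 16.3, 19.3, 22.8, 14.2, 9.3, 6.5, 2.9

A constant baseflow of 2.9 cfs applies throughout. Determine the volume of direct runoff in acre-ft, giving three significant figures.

V ≈ 24.4 acre-ft

Direct-runoff ordinates (Q − Q_b): 0.0, 0.2, 1.1, 5.2, 3.7, 5.5, 11.7, 13.4, 16.4, 19.9, 11.3, 6.4, 3.6, 0.0 cfs.
ΣQ_DR = 98.40 cfs.
With Δt = 3 h = 10800 s, V = ΣQ_DR · Δt = 98.40 × 10800 = 1.06 × 10^6 ft³ = 24.4 acre-ft.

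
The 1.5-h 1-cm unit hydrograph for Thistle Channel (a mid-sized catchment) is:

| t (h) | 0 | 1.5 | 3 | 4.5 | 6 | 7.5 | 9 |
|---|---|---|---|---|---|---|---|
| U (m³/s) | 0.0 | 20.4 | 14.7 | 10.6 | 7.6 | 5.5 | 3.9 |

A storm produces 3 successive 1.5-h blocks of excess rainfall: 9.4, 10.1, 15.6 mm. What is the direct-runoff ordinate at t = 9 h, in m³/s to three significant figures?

Q ≈ 21.1 m³/s

By discrete convolution, Q_j = Σ (P_i / 10 mm) · U_{j−i}.
At t = 9 h (j=6): Q = (9.4/10)·3.9 + (10.1/10)·5.5 + (15.6/10)·7.6 = 21.1 m³/s.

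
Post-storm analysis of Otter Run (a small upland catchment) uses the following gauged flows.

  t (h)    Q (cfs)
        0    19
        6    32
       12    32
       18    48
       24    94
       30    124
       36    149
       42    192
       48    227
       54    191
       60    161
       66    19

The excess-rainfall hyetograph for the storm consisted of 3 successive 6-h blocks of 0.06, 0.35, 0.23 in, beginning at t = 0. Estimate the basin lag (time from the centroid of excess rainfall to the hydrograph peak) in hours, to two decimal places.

t_L ≈ 37.41 h

Centroid of excess rainfall: t_c = Σ P_i·t̄_i / ΣP_i = 10.5937 h (block centres at 3, 9, 15 h).
Hydrograph peak occurs at t = 48 h, so basin lag t_L = 48 − 10.5937 = 37.41 h.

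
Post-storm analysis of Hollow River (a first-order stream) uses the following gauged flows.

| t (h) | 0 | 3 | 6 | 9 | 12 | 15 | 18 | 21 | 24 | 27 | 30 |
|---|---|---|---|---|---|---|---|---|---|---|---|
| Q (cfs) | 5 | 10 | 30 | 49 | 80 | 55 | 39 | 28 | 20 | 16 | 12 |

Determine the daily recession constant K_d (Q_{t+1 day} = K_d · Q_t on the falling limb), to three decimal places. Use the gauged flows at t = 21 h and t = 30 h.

K_d ≈ 0.104

Between t = 21 h and t = 30 h the flow falls from 28 to 12 cfs over 3×3 h = 9 h.
Per-interval ratio K = (12/28)^(1/3) = 0.7539; K_d = K^(24/3) = 0.104.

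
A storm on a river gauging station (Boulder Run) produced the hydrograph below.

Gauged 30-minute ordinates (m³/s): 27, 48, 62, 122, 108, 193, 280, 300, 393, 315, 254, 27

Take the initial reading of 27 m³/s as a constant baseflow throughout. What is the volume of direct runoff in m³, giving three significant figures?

Direct-runoff ordinates (Q − Q_b): 0.0, 21.0, 35.0, 95.0, 81.0, 166.0, 253.0, 273.0, 366.0, 288.0, 227.0, 0.0 m³/s.
ΣQ_DR = 1805 m³/s.
With Δt = 0.5 h = 1800 s, V = ΣQ_DR · Δt = 1805 × 1800 = 3.25 × 10^6 m³.

V ≈ 3.25 × 10^6 m³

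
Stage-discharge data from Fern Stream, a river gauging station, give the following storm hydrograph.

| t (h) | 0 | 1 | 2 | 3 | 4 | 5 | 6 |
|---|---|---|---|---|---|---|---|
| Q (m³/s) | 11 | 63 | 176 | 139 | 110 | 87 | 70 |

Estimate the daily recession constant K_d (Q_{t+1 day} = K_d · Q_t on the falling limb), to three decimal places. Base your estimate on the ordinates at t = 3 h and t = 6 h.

K_d ≈ 0.004

Between t = 3 h and t = 6 h the flow falls from 139 to 70 m³/s over 3×1 h = 3 h.
Per-interval ratio K = (70/139)^(1/3) = 0.7956; K_d = K^(24/1) = 0.004.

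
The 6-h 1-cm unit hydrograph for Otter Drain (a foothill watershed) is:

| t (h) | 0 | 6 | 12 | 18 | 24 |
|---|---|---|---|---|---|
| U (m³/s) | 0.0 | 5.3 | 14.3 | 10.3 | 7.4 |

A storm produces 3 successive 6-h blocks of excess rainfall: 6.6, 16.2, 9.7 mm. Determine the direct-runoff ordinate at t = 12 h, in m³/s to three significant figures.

Q ≈ 18.0 m³/s

By discrete convolution, Q_j = Σ (P_i / 10 mm) · U_{j−i}.
At t = 12 h (j=2): Q = (6.6/10)·14.3 + (16.2/10)·5.3 + (9.7/10)·0.0 = 18.0 m³/s.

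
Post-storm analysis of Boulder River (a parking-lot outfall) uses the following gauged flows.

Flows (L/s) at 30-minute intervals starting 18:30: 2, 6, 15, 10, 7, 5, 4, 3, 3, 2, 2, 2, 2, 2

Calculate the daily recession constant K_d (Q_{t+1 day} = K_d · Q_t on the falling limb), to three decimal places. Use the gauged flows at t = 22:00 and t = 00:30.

K_d ≈ 0.020

Between t = 22:00 and t = 00:30 the flow falls from 3 to 2 L/s over 5×0.5 h = 2.5 h.
Per-interval ratio K = (2/3)^(1/5) = 0.9221; K_d = K^(24/0.5) = 0.020.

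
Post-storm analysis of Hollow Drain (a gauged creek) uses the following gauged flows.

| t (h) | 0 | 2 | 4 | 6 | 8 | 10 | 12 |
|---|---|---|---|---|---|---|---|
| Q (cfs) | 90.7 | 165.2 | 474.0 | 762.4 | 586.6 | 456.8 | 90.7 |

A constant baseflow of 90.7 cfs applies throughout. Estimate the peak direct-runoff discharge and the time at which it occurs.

Subtracting baseflow gives direct-runoff ordinates: 0.0, 74.5, 383.3, 671.7, 495.9, 366.1, 0.0 cfs.
The maximum is 671.7 cfs, occurring at the reading for t = 6 h.

Q_p = 671.7 cfs at t = 6 h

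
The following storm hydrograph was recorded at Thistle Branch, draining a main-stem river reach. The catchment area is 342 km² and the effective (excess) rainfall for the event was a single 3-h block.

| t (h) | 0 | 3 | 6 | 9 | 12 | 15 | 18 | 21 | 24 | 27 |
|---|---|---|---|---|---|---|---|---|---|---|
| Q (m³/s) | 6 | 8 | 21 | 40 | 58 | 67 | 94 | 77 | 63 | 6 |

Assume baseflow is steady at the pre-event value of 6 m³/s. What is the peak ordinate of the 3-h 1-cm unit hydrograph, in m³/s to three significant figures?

U_p ≈ 73.3 m³/s

Direct runoff: 0.0, 2.0, 15.0, 34.0, 52.0, 61.0, 88.0, 71.0, 57.0, 0.0 m³/s; ΣQ_DR = 380.0 m³/s, peak = 88.0 m³/s.
Runoff depth d = ΣQ_DR·Δt / A = 380.0 × 10800 / (342 km²) = 12.00 mm.
The 1-cm UH is the DRH scaled by (10 mm)/d, so U_p = 88.0 × 10/12.00 = 73.3 m³/s.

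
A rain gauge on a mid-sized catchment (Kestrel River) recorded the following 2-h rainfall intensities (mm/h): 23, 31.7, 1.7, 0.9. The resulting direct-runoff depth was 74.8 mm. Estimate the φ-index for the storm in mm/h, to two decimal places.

Only the 2 blocks with intensity above φ contribute runoff: 23, 31.7 mm/h.
Σ(I−φ)·Δt = d  ⇒  (23+31.7 − 2φ)·2 = 74.8
φ = (54.70 − 74.8/2) / 2 = 8.65 mm/h.

φ ≈ 8.65 mm/h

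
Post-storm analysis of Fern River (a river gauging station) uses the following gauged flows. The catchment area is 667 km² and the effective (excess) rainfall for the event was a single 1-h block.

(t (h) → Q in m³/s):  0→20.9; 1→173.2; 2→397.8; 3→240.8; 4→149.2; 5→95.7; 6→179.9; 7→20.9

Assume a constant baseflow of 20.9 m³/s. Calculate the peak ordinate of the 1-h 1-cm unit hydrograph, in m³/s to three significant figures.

Direct runoff: 0.0, 152.3, 376.9, 219.9, 128.3, 74.8, 159.0, 0.0 m³/s; ΣQ_DR = 1111 m³/s, peak = 376.9 m³/s.
Runoff depth d = ΣQ_DR·Δt / A = 1111 × 3600 / (667 km²) = 5.997 mm.
The 1-cm UH is the DRH scaled by (10 mm)/d, so U_p = 376.9 × 10/5.997 = 628 m³/s.

U_p ≈ 628 m³/s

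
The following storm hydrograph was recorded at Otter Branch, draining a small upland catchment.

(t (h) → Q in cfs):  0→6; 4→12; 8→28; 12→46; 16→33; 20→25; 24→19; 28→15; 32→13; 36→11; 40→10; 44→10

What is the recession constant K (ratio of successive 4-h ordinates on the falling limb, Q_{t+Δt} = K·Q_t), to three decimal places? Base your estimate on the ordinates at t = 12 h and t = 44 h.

K ≈ 0.826

Using the recession-limb readings at t = 12 h and t = 44 h: Q falls from 46 to 10 cfs over 8 intervals.
K = (Q₂/Q₁)^(1/8) = (10/46)^(1/8) = 0.826.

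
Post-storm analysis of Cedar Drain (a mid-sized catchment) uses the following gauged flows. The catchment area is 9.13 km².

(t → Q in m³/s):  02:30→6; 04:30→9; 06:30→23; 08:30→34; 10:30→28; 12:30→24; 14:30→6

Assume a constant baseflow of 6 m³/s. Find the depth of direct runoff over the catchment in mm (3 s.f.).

Direct runoff: 0.0, 3.0, 17.0, 28.0, 22.0, 18.0, 0.0 m³/s; ΣQ_DR = 88.00 m³/s.
V = ΣQ_DR · Δt = 88.00 × 7200 s = 6.336 × 10^5 m³.
Over A = 9.13 km², depth = V / A = 69.4 mm.

d ≈ 69.4 mm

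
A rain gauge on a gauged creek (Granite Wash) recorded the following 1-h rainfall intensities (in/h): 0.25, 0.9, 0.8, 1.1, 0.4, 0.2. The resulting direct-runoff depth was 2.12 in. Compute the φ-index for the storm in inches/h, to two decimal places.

φ ≈ 0.27 in/h

Only the 4 blocks with intensity above φ contribute runoff: 0.9, 0.8, 1.1, 0.4 in/h.
Σ(I−φ)·Δt = d  ⇒  (0.9+0.8+1.1+0.4 − 4φ)·1 = 2.12
φ = (3.200 − 2.12/1) / 4 = 0.27 in/h.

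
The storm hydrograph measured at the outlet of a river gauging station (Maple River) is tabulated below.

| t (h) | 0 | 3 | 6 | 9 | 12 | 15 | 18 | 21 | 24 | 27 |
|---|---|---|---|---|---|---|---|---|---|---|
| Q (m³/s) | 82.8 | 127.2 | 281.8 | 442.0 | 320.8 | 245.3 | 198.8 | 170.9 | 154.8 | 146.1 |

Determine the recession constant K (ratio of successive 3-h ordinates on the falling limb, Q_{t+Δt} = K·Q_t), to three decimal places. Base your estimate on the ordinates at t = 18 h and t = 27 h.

K ≈ 0.902

Using the recession-limb readings at t = 18 h and t = 27 h: Q falls from 198.8 to 146.1 m³/s over 3 intervals.
K = (Q₂/Q₁)^(1/3) = (146.1/198.8)^(1/3) = 0.902.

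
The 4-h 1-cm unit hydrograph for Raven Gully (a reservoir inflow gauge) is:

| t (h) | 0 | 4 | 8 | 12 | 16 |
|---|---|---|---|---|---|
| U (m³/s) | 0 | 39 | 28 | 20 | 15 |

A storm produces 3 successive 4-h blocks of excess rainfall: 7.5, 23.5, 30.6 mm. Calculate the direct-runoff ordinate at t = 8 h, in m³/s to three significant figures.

By discrete convolution, Q_j = Σ (P_i / 10 mm) · U_{j−i}.
At t = 8 h (j=2): Q = (7.5/10)·28 + (23.5/10)·39 + (30.6/10)·0 = 113 m³/s.

Q ≈ 113 m³/s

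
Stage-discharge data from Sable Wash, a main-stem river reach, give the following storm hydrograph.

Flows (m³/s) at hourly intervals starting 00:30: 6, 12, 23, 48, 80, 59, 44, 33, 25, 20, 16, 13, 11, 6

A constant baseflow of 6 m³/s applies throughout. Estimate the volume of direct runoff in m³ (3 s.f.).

Direct-runoff ordinates (Q − Q_b): 0.0, 6.0, 17.0, 42.0, 74.0, 53.0, 38.0, 27.0, 19.0, 14.0, 10.0, 7.0, 5.0, 0.0 m³/s.
ΣQ_DR = 312.0 m³/s.
With Δt = 1 h = 3600 s, V = ΣQ_DR · Δt = 312.0 × 3600 = 1.12 × 10^6 m³.

V ≈ 1.12 × 10^6 m³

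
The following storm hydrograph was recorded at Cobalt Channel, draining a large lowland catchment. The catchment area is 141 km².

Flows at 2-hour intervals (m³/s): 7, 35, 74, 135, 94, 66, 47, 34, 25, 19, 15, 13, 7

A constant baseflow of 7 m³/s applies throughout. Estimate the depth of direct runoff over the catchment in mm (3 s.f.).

Direct runoff: 0.0, 28.0, 67.0, 128.0, 87.0, 59.0, 40.0, 27.0, 18.0, 12.0, 8.0, 6.0, 0.0 m³/s; ΣQ_DR = 480.0 m³/s.
V = ΣQ_DR · Δt = 480.0 × 7200 s = 3.456 × 10^6 m³.
Over A = 141 km², depth = V / A = 24.5 mm.

d ≈ 24.5 mm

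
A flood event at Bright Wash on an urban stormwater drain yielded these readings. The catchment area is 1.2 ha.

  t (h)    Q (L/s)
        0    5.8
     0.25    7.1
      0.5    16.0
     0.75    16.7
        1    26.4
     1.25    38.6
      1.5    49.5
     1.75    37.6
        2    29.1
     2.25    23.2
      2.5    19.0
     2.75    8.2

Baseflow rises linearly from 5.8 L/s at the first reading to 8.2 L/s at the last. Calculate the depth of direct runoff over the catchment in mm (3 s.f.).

Direct runoff: 0.00, 1.08, 9.76, 10.25, 19.73, 31.71, 42.39, 30.27, 21.55, 15.44, 11.02, 0.00 L/s; ΣQ_DR = 193.2 L/s.
V = ΣQ_DR · Δt = 193.2 × 900 s = 1.739 × 10^5 L.
Over A = 1.2 ha, depth = V / A = 14.5 mm.

d ≈ 14.5 mm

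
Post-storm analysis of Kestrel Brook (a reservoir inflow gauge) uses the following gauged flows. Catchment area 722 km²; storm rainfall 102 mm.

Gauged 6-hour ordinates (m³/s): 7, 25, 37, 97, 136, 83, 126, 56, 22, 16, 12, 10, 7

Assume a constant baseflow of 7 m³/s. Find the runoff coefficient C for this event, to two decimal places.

C ≈ 0.16

ΣQ_DR = 543.0 m³/s; V = ΣQ_DR·Δt = 1.173 × 10^7 m³.
Runoff depth d = V / A = 16.24 mm.
C = d / P = 16.24 / 102 = 0.16.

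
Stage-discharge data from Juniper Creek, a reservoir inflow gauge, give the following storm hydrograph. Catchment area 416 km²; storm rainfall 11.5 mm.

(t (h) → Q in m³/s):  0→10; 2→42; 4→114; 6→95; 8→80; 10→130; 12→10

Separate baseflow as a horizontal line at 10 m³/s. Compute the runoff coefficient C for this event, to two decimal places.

ΣQ_DR = 411.0 m³/s; V = ΣQ_DR·Δt = 2.959 × 10^6 m³.
Runoff depth d = V / A = 7.113 mm.
C = d / P = 7.113 / 11.5 = 0.62.

C ≈ 0.62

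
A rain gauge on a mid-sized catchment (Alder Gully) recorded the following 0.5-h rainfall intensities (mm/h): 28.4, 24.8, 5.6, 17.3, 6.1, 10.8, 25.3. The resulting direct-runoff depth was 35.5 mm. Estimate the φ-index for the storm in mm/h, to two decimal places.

Only the 5 blocks with intensity above φ contribute runoff: 28.4, 24.8, 17.3, 10.8, 25.3 mm/h.
Σ(I−φ)·Δt = d  ⇒  (28.4+24.8+17.3+10.8+25.3 − 5φ)·0.5 = 35.5
φ = (106.6 − 35.5/0.5) / 5 = 7.12 mm/h.

φ ≈ 7.12 mm/h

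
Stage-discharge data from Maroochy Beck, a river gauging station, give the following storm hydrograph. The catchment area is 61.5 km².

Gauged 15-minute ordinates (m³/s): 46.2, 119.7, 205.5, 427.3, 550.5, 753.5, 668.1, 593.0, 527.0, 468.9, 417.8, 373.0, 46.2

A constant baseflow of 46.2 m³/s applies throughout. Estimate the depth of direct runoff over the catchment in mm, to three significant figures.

Direct runoff: 0.0, 73.5, 159.3, 381.1, 504.3, 707.3, 621.9, 546.8, 480.8, 422.7, 371.6, 326.8, 0.0 m³/s; ΣQ_DR = 4596 m³/s.
V = ΣQ_DR · Δt = 4596 × 900 s = 4.136 × 10^6 m³.
Over A = 61.5 km², depth = V / A = 67.3 mm.

d ≈ 67.3 mm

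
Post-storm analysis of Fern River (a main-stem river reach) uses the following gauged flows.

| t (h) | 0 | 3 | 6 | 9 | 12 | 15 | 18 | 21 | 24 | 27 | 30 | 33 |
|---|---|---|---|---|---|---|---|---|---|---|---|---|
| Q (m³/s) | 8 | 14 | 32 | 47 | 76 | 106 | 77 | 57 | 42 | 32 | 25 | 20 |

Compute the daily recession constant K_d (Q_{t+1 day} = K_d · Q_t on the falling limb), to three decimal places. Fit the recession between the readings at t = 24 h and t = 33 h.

Between t = 24 h and t = 33 h the flow falls from 42 to 20 m³/s over 3×3 h = 9 h.
Per-interval ratio K = (20/42)^(1/3) = 0.7809; K_d = K^(24/3) = 0.138.

K_d ≈ 0.138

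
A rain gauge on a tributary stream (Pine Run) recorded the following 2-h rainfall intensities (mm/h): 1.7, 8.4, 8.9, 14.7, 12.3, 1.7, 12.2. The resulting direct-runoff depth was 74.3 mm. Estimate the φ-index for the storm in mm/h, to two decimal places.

Only the 5 blocks with intensity above φ contribute runoff: 8.4, 8.9, 14.7, 12.3, 12.2 mm/h.
Σ(I−φ)·Δt = d  ⇒  (8.4+8.9+14.7+12.3+12.2 − 5φ)·2 = 74.3
φ = (56.50 − 74.3/2) / 5 = 3.87 mm/h.

φ ≈ 3.87 mm/h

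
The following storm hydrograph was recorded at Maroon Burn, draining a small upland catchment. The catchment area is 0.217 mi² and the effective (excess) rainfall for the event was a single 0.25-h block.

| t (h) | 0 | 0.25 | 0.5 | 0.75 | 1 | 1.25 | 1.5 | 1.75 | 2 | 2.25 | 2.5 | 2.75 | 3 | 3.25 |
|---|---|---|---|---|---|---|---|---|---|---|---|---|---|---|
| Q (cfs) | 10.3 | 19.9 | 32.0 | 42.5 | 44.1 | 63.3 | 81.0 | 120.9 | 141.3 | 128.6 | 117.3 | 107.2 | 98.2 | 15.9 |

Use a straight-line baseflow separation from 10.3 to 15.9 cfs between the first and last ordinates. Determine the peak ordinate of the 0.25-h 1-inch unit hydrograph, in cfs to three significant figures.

U_p ≈ 85.1 cfs

Direct runoff: 0.00, 9.17, 20.84, 30.91, 32.08, 50.85, 68.12, 107.58, 127.55, 114.42, 102.69, 92.16, 82.73, 0.00 cfs; ΣQ_DR = 839.1 cfs, peak = 127.55 cfs.
Runoff depth d = ΣQ_DR·Δt / A = 839.1 × 900 / (0.217 mi²) = 1.498 in.
The 1-inch UH is the DRH scaled by (1 in)/d, so U_p = 127.55 × 1/1.498 = 85.1 cfs.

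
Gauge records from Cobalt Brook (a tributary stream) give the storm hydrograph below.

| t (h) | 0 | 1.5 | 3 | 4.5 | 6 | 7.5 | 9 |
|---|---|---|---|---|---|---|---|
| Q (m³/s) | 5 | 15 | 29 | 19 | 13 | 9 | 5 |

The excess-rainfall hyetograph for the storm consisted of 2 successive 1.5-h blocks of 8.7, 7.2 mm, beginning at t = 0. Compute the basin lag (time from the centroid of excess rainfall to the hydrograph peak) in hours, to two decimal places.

Centroid of excess rainfall: t_c = Σ P_i·t̄_i / ΣP_i = 1.4292 h (block centres at 0.75, 2.25 h).
Hydrograph peak occurs at t = 3 h, so basin lag t_L = 3 − 1.4292 = 1.57 h.

t_L ≈ 1.57 h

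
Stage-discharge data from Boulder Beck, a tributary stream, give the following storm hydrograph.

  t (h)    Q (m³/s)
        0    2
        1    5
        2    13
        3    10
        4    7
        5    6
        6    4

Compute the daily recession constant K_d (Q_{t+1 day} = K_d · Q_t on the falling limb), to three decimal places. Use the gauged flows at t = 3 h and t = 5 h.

K_d ≈ 0.002

Between t = 3 h and t = 5 h the flow falls from 10 to 6 m³/s over 2×1 h = 2 h.
Per-interval ratio K = (6/10)^(1/2) = 0.7746; K_d = K^(24/1) = 0.002.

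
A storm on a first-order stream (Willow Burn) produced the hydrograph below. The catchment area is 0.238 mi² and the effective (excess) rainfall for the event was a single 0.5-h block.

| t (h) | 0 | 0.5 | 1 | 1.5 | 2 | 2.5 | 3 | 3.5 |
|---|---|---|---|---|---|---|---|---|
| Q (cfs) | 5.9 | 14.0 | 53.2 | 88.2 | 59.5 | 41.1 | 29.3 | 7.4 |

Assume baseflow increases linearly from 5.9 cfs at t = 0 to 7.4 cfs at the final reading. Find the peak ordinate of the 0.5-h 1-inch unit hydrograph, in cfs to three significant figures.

Direct runoff: 0.00, 7.89, 46.87, 81.66, 52.74, 34.13, 22.11, 0.00 cfs; ΣQ_DR = 245.4 cfs, peak = 81.66 cfs.
Runoff depth d = ΣQ_DR·Δt / A = 245.4 × 1800 / (0.238 mi²) = 0.7989 in.
The 1-inch UH is the DRH scaled by (1 in)/d, so U_p = 81.66 × 1/0.7989 = 102 cfs.

U_p ≈ 102 cfs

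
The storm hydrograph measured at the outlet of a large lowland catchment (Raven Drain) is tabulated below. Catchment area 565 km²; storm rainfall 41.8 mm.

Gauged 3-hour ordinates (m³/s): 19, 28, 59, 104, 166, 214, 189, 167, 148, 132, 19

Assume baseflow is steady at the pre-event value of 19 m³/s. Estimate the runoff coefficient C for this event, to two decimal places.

C ≈ 0.47

ΣQ_DR = 1036 m³/s; V = ΣQ_DR·Δt = 1.119 × 10^7 m³.
Runoff depth d = V / A = 19.80 mm.
C = d / P = 19.80 / 41.8 = 0.47.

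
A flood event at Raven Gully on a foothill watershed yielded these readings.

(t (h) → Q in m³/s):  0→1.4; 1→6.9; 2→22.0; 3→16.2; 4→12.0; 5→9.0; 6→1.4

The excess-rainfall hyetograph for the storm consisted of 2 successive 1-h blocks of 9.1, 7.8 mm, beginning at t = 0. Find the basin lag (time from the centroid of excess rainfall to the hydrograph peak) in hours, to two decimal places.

t_L ≈ 1.04 h

Centroid of excess rainfall: t_c = Σ P_i·t̄_i / ΣP_i = 0.9615 h (block centres at 0.5, 1.5 h).
Hydrograph peak occurs at t = 2 h, so basin lag t_L = 2 − 0.9615 = 1.04 h.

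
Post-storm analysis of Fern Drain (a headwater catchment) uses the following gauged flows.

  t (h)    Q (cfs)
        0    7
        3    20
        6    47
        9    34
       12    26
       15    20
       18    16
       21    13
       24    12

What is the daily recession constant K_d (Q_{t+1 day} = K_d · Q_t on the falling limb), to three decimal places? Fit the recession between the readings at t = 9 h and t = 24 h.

Between t = 9 h and t = 24 h the flow falls from 34 to 12 cfs over 5×3 h = 15 h.
Per-interval ratio K = (12/34)^(1/5) = 0.8120; K_d = K^(24/3) = 0.189.

K_d ≈ 0.189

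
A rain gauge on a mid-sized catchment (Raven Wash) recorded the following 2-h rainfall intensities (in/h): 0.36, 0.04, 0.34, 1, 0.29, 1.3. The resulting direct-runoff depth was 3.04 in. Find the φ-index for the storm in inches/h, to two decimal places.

φ ≈ 0.39 in/h

Only the 2 blocks with intensity above φ contribute runoff: 1, 1.3 in/h.
Σ(I−φ)·Δt = d  ⇒  (1+1.3 − 2φ)·2 = 3.04
φ = (2.300 − 3.04/2) / 2 = 0.39 in/h.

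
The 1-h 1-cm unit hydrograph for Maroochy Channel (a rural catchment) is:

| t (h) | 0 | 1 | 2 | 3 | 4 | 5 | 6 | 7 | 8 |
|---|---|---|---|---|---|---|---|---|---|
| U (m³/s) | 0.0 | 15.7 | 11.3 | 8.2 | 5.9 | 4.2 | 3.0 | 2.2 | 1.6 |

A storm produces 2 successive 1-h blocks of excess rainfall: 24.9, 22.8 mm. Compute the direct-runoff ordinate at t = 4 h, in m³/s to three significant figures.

Q ≈ 33.4 m³/s

By discrete convolution, Q_j = Σ (P_i / 10 mm) · U_{j−i}.
At t = 4 h (j=4): Q = (24.9/10)·5.9 + (22.8/10)·8.2 = 33.4 m³/s.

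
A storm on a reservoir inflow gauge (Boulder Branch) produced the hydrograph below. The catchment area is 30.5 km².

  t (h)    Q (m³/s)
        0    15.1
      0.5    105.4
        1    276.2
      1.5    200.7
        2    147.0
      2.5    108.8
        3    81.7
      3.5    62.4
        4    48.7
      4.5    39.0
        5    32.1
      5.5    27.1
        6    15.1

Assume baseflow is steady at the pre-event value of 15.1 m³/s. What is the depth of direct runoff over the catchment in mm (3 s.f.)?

d ≈ 56.8 mm

Direct runoff: 0.0, 90.3, 261.1, 185.6, 131.9, 93.7, 66.6, 47.3, 33.6, 23.9, 17.0, 12.0, 0.0 m³/s; ΣQ_DR = 963.0 m³/s.
V = ΣQ_DR · Δt = 963.0 × 1800 s = 1.733 × 10^6 m³.
Over A = 30.5 km², depth = V / A = 56.8 mm.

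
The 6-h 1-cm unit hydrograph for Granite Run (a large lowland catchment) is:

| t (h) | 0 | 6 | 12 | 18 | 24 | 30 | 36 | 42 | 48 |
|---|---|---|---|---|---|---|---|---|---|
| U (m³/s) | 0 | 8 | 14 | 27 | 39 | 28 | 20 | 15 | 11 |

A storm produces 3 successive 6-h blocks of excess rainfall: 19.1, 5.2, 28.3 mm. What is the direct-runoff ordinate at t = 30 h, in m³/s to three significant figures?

By discrete convolution, Q_j = Σ (P_i / 10 mm) · U_{j−i}.
At t = 30 h (j=5): Q = (19.1/10)·28 + (5.2/10)·39 + (28.3/10)·27 = 150 m³/s.

Q ≈ 150 m³/s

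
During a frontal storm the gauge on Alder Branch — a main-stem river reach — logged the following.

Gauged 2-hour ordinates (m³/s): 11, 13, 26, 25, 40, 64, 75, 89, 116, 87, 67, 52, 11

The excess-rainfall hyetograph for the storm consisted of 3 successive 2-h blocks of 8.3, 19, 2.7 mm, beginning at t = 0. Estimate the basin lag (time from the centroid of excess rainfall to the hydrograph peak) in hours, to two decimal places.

t_L ≈ 13.37 h

Centroid of excess rainfall: t_c = Σ P_i·t̄_i / ΣP_i = 2.6267 h (block centres at 1, 3, 5 h).
Hydrograph peak occurs at t = 16 h, so basin lag t_L = 16 − 2.6267 = 13.37 h.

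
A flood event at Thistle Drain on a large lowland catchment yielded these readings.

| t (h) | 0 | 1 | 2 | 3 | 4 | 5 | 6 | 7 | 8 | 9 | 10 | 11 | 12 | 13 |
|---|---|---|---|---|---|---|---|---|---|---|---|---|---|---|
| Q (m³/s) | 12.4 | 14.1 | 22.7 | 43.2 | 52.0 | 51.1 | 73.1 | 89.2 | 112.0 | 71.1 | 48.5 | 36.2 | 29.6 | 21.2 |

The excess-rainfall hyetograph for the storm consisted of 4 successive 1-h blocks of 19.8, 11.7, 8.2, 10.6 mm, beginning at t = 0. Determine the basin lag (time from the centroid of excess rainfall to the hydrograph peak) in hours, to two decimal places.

Centroid of excess rainfall: t_c = Σ P_i·t̄_i / ΣP_i = 1.6909 h (block centres at 0.5, 1.5, 2.5, 3.5 h).
Hydrograph peak occurs at t = 8 h, so basin lag t_L = 8 − 1.6909 = 6.31 h.

t_L ≈ 6.31 h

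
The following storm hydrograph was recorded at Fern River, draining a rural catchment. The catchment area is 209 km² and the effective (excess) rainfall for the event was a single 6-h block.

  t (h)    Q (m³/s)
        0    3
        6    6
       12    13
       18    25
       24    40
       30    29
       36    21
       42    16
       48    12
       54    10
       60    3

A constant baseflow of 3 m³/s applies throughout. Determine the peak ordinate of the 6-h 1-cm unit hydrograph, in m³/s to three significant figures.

U_p ≈ 24.7 m³/s

Direct runoff: 0.0, 3.0, 10.0, 22.0, 37.0, 26.0, 18.0, 13.0, 9.0, 7.0, 0.0 m³/s; ΣQ_DR = 145.0 m³/s, peak = 37.0 m³/s.
Runoff depth d = ΣQ_DR·Δt / A = 145.0 × 21600 / (209 km²) = 14.99 mm.
The 1-cm UH is the DRH scaled by (10 mm)/d, so U_p = 37.0 × 10/14.99 = 24.7 m³/s.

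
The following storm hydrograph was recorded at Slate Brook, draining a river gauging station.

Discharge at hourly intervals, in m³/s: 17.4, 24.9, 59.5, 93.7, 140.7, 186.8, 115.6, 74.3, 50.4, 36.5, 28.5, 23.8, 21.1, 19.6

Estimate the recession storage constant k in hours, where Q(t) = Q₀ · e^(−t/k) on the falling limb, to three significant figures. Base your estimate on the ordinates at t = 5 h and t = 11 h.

On the falling limb, Q drops from 186.8 to 23.8 m³/s between t = 5 h and t = 11 h (Δt = 6 h).
k = −Δt / ln(Q₂/Q₁) = −6 / ln(23.8/186.8) = 2.91 h.

k ≈ 2.91 h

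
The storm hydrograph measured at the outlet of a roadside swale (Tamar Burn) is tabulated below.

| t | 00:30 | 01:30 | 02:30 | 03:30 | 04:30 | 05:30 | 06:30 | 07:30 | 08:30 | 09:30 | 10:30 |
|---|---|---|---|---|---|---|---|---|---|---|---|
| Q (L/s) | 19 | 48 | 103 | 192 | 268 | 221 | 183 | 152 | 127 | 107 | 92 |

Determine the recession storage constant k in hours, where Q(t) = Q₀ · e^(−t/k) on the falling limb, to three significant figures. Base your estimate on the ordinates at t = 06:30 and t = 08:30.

On the falling limb, Q drops from 183 to 127 L/s between t = 06:30 and t = 08:30 (Δt = 2 h).
k = −Δt / ln(Q₂/Q₁) = −2 / ln(127/183) = 5.47 h.

k ≈ 5.47 h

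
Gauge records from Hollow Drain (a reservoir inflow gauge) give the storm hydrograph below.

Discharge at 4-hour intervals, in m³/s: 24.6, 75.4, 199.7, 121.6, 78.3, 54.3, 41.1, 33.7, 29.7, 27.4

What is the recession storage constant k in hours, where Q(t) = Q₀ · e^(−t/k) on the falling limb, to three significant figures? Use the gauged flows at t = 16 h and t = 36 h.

k ≈ 19.0 h

On the falling limb, Q drops from 78.3 to 27.4 m³/s between t = 16 h and t = 36 h (Δt = 20 h).
k = −Δt / ln(Q₂/Q₁) = −20 / ln(27.4/78.3) = 19.0 h.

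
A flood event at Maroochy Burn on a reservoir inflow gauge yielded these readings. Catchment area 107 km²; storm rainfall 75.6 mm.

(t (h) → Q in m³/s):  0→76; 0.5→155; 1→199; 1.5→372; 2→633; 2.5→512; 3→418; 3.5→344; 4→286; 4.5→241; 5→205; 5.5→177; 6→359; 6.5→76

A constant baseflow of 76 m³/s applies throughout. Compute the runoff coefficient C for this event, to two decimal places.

C ≈ 0.67

ΣQ_DR = 2989 m³/s; V = ΣQ_DR·Δt = 5.380 × 10^6 m³.
Runoff depth d = V / A = 50.28 mm.
C = d / P = 50.28 / 75.6 = 0.67.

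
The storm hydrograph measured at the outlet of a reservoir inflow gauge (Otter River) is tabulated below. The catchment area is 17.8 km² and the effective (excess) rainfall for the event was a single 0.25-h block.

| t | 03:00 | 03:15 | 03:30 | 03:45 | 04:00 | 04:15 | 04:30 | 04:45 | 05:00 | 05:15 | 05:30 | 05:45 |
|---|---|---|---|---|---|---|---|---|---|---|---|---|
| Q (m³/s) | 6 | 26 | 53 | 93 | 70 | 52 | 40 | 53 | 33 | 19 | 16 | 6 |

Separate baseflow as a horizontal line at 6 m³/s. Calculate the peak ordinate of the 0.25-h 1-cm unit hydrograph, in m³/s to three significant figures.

U_p ≈ 43.6 m³/s

Direct runoff: 0.0, 20.0, 47.0, 87.0, 64.0, 46.0, 34.0, 47.0, 27.0, 13.0, 10.0, 0.0 m³/s; ΣQ_DR = 395.0 m³/s, peak = 87.0 m³/s.
Runoff depth d = ΣQ_DR·Δt / A = 395.0 × 900 / (17.8 km²) = 19.97 mm.
The 1-cm UH is the DRH scaled by (10 mm)/d, so U_p = 87.0 × 10/19.97 = 43.6 m³/s.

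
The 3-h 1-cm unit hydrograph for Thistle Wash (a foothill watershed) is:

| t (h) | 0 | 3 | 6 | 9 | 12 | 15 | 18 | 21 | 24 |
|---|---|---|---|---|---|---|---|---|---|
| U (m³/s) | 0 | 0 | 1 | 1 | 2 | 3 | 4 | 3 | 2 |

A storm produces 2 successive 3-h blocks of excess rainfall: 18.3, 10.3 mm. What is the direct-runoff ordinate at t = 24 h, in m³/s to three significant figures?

Q ≈ 6.75 m³/s

By discrete convolution, Q_j = Σ (P_i / 10 mm) · U_{j−i}.
At t = 24 h (j=8): Q = (18.3/10)·2 + (10.3/10)·3 = 6.75 m³/s.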